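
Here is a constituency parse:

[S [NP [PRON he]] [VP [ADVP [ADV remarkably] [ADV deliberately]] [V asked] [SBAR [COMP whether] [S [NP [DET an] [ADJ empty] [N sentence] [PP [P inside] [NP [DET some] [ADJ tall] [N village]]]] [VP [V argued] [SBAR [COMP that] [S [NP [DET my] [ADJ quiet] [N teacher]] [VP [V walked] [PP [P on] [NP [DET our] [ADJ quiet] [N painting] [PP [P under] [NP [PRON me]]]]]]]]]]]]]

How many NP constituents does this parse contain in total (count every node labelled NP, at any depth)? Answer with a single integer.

6

The NP constituents are: [NP he]; [NP an empty sentence inside some tall village]; [NP some tall village]; [NP my quiet teacher]; [NP our quiet painting under me]; [NP me]. Total: 6.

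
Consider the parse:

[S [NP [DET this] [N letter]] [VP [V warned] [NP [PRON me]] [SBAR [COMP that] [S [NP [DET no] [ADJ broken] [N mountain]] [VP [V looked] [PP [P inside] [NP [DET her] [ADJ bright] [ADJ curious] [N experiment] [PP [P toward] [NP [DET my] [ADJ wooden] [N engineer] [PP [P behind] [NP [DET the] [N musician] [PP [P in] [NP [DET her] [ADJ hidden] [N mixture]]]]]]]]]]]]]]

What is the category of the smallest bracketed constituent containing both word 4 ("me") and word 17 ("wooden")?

VP

The smallest bracket enclosing both words is [VP warned me that no broken mountain looked inside her bright curious experiment toward my wooden engineer behind the musician in her hidden mixture], so the label is VP.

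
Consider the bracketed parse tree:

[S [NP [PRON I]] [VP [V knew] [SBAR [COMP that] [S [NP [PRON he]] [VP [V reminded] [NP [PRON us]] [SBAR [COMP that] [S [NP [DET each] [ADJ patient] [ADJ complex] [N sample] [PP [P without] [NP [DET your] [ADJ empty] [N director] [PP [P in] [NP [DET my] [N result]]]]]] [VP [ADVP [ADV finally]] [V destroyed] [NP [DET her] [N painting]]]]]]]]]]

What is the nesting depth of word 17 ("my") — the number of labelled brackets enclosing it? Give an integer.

13

The word sits inside DET, which is inside NP, inside PP, inside NP, inside PP, inside NP, inside S, inside SBAR, inside VP, inside S, inside SBAR, inside VP, inside S — 13 brackets in all.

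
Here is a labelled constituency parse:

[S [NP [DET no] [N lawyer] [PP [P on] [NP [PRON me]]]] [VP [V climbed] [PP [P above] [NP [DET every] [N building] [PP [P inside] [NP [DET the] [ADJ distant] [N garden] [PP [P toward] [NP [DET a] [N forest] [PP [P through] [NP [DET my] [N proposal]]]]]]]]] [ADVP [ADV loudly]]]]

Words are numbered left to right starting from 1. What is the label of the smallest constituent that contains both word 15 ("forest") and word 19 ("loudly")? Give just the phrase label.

VP

Word 15 lies under S → VP → PP → NP → PP → NP → PP → NP → N; word 19 lies under S → VP → ADVP → ADV. The lowest shared node is the VP.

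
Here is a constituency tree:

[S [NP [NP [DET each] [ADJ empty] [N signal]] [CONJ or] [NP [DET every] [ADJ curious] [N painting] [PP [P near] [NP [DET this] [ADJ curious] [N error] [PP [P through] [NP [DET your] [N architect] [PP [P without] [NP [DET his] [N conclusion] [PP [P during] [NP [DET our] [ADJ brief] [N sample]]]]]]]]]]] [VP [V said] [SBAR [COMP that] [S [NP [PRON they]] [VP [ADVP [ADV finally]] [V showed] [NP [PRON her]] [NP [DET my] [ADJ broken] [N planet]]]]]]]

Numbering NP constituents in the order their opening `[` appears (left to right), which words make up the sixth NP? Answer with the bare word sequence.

his conclusion during our brief sample

In left-to-right order the NP constituents are "each empty signal or every curious painting near this curious error through your architect without his conclusion during our brief sample"; "each empty signal"; "every curious painting near this curious error through your architect without his conclusion during our brief sample"; "this curious error through your architect without his conclusion during our brief sample"; "your architect without his conclusion during our brief sample"; "his conclusion during our brief sample"; "our brief sample"; "they"; "her"; "my broken planet". Number 6 is "his conclusion during our brief sample".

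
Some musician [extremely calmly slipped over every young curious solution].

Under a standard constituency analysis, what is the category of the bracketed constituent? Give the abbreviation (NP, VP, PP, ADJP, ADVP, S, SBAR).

VP

"slipped" is the head of the bracketed span, so the span is a verb phrase: VP.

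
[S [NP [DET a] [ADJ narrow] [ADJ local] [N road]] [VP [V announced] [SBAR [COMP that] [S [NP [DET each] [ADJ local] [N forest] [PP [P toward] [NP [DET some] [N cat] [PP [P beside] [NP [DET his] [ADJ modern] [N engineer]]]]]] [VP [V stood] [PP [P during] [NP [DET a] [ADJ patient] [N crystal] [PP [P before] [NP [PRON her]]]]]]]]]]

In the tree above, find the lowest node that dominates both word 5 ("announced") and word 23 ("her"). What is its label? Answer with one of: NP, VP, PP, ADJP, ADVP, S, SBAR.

VP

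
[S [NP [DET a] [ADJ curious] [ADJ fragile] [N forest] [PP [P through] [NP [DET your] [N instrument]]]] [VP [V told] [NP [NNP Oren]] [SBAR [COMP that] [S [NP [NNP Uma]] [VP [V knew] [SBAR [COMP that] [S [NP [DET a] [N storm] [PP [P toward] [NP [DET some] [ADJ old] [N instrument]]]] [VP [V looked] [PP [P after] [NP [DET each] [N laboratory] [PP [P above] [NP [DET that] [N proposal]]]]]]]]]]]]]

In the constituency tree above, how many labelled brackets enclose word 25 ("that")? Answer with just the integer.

13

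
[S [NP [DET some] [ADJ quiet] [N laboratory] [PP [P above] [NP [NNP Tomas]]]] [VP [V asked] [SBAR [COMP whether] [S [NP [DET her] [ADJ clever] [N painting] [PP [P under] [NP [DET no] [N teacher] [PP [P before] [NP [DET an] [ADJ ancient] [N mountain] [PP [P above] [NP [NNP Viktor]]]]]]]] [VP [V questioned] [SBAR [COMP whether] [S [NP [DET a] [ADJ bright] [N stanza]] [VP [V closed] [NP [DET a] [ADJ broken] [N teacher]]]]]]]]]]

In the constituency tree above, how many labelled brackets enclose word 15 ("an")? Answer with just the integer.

Counting open brackets not yet closed at "an": [S [VP [SBAR [S [NP [PP [NP [PP [NP [DET = 10.

10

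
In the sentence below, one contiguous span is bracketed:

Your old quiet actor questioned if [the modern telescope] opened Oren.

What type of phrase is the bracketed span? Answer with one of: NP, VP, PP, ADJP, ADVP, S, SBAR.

NP

The span is built around the noun "telescope" — a noun phrase (NP).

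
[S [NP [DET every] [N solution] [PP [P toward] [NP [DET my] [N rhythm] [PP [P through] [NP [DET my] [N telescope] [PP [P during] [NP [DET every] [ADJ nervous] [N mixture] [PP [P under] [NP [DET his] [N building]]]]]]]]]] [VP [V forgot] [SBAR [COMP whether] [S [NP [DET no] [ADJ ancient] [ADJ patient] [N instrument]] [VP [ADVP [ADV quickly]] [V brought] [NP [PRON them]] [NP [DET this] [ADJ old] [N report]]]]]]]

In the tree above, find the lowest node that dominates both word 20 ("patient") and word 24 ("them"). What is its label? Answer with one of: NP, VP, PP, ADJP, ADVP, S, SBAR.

S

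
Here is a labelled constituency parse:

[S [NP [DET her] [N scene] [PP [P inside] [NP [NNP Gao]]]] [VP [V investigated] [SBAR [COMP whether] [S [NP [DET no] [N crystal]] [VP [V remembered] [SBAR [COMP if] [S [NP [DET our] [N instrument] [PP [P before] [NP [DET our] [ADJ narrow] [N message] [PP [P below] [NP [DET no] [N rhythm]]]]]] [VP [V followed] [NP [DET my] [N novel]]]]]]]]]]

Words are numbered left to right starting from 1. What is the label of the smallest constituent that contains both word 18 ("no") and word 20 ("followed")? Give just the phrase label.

Both words fall inside [S our instrument before our narrow message below no rhythm followed my novel] (words 11–22), and no smaller constituent contains them both. Label: S.

S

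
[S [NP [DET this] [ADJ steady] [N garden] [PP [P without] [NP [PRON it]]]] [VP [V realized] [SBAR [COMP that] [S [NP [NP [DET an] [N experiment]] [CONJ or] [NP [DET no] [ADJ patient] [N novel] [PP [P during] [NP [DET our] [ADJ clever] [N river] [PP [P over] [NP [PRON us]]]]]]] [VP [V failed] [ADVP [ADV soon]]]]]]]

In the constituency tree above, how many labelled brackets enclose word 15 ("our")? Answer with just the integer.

9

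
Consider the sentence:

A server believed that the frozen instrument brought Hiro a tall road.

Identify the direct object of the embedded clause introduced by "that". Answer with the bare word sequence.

a tall road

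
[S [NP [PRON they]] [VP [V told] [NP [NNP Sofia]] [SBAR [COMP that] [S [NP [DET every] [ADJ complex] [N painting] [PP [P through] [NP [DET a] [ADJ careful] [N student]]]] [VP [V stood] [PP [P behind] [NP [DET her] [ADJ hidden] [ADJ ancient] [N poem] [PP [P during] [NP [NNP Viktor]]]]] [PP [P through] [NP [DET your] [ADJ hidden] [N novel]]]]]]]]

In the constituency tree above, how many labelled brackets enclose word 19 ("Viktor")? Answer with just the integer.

Path from the root down to the word: S → VP → SBAR → S → VP → PP → NP → PP → NP → NNP. That is 10 enclosing brackets.

10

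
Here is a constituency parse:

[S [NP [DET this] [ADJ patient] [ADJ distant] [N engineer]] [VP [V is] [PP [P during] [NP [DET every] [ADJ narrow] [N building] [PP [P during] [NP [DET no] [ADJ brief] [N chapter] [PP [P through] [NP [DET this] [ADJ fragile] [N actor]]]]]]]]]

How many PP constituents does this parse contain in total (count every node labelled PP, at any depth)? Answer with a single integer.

3

Scanning left to right, an opening `[PP` appears at word positions 6, 10, 14 — 3 in total.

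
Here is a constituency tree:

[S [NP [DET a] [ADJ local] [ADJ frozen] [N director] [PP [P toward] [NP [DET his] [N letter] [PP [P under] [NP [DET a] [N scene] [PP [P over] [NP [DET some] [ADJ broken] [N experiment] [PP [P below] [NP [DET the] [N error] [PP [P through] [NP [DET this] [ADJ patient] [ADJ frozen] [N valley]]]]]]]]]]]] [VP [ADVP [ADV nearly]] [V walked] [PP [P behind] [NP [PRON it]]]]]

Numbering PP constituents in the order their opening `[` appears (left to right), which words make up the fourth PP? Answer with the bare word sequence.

The PP opening brackets appear, in order, over: "toward his letter under a scene over some broken experiment below the error through this patient frozen valley"; "under a scene over some broken experiment below the error through this patient frozen valley"; "over some broken experiment below the error through this patient frozen valley"; "below the error through this patient frozen valley"; "through this patient frozen valley"; "behind it". The fourth one spans "below the error through this patient frozen valley".

below the error through this patient frozen valley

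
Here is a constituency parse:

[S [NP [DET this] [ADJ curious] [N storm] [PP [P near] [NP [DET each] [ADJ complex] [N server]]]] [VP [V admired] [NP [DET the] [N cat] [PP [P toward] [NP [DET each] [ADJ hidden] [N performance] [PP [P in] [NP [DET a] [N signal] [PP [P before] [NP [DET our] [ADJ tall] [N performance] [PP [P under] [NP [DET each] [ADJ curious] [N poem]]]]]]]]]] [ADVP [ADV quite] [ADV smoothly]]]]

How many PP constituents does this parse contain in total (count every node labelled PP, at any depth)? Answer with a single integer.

5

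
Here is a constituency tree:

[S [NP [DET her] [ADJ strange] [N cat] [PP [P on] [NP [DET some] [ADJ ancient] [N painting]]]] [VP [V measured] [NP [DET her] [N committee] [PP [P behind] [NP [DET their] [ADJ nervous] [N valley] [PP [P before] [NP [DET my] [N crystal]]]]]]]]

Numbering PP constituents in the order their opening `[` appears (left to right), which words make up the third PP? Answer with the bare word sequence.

Opening `[PP` markers occur at word positions 4, 11, 15; the third of these opens the constituent [PP before my crystal].

before my crystal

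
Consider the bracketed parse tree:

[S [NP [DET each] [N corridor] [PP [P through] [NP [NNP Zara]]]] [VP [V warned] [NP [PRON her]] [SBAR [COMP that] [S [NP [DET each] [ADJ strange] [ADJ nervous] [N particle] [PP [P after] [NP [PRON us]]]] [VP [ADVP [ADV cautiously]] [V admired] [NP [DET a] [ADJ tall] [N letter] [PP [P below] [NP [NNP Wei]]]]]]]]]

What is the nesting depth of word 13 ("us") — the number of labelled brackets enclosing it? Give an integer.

8

Counting open brackets not yet closed at "us": [S [VP [SBAR [S [NP [PP [NP [PRON = 8.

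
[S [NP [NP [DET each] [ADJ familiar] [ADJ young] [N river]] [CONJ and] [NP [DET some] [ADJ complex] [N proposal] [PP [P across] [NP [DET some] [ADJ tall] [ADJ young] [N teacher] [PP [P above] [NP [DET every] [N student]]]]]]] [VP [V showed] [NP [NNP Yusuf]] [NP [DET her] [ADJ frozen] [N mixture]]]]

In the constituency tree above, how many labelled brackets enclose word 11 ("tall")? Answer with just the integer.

The word sits inside ADJ, which is inside NP, inside PP, inside NP, inside NP, inside S — 6 brackets in all.

6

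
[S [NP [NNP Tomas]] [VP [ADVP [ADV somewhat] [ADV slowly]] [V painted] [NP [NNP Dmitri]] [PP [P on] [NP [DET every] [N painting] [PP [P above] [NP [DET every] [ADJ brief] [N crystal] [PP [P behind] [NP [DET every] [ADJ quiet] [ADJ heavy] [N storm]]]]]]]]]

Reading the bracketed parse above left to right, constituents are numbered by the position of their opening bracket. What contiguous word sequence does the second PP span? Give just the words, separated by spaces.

above every brief crystal behind every quiet heavy storm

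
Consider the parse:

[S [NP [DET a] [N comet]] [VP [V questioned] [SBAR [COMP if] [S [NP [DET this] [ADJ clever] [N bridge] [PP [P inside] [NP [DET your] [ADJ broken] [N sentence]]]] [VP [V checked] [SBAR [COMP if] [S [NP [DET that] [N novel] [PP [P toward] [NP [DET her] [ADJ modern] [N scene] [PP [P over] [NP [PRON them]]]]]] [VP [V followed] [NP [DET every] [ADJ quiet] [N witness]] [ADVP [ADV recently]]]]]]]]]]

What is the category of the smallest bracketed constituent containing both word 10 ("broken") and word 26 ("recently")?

S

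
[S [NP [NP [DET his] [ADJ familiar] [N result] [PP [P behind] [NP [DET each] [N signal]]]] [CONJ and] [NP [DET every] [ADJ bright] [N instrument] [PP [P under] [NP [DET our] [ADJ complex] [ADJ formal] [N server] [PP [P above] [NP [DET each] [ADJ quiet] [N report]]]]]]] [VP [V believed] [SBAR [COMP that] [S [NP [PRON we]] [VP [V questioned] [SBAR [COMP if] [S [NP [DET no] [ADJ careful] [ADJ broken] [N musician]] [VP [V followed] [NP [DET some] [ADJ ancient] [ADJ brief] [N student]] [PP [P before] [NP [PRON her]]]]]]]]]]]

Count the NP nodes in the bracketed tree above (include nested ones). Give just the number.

10

Scanning left to right, an opening `[NP` appears at word positions 1, 1, 5, 8, 12, 17, 22, 25, 30, 35 — 10 in total.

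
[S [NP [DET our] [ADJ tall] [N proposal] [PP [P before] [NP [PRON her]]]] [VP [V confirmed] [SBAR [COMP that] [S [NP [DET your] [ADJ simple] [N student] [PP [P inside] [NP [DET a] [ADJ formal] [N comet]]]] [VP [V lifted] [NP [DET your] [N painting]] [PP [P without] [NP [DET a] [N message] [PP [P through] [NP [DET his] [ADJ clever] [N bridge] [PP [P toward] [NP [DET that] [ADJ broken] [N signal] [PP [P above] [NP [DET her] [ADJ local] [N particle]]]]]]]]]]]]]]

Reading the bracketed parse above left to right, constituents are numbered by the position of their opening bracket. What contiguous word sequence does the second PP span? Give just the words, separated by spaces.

inside a formal comet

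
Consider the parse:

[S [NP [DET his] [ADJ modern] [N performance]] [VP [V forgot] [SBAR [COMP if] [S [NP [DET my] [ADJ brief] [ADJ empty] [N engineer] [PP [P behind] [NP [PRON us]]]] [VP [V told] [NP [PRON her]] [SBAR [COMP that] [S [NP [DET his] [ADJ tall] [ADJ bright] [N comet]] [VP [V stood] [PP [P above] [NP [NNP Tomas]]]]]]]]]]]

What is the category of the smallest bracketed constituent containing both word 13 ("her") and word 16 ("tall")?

VP

Word 13 lies under S → VP → SBAR → S → VP → NP → PRON; word 16 lies under S → VP → SBAR → S → VP → SBAR → S → NP → ADJ. The lowest shared node is the VP.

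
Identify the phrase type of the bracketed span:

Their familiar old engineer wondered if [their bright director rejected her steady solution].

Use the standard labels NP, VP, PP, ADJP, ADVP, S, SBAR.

S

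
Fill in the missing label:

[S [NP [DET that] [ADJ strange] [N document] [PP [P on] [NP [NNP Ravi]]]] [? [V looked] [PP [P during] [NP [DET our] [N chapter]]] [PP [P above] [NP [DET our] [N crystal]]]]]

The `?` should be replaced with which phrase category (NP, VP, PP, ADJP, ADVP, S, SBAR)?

Looking at what the `?` directly dominates — V 'looked', PP, PP — this is a verb phrase (VP).

VP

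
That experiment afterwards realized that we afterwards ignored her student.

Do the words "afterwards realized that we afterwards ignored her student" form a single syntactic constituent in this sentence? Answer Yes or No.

The sequence corresponds to a single VP node — the verb phrase "afterwards realized that we afterwards ignored her student".

Yes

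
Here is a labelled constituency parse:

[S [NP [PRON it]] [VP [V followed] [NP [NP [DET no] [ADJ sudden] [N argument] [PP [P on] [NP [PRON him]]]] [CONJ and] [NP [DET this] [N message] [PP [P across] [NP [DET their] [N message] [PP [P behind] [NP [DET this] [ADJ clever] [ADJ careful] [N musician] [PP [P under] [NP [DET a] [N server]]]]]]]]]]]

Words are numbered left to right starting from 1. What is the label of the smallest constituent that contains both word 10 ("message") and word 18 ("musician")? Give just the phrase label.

NP

Both words fall inside [NP this message across their message behind this clever careful musician under a server] (words 9–21), and no smaller constituent contains them both. Label: NP.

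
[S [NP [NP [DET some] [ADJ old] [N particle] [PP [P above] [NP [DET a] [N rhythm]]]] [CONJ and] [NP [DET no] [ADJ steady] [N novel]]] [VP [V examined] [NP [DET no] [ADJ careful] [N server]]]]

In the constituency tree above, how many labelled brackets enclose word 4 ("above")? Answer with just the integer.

5

The word sits inside P, which is inside PP, inside NP, inside NP, inside S — 5 brackets in all.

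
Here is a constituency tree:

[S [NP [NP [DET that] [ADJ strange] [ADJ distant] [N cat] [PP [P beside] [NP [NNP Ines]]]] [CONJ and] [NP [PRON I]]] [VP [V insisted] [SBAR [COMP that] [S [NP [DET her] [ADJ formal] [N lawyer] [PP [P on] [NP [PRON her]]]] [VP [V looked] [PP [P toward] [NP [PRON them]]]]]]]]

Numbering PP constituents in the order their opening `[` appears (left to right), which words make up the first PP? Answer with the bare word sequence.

The PP opening brackets appear, in order, over: "beside Ines"; "on her"; "toward them". The first one spans "beside Ines".

beside Ines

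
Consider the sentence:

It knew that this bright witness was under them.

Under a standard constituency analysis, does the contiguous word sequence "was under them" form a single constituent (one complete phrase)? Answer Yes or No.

Yes

These words form the whole verb phrase headed by "was", so yes — one constituent.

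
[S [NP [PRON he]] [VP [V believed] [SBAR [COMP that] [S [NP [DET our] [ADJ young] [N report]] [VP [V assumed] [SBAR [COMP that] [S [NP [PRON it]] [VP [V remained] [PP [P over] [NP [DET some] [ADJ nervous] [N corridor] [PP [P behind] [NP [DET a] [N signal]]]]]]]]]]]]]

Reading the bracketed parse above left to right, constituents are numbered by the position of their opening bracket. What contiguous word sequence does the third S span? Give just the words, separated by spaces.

it remained over some nervous corridor behind a signal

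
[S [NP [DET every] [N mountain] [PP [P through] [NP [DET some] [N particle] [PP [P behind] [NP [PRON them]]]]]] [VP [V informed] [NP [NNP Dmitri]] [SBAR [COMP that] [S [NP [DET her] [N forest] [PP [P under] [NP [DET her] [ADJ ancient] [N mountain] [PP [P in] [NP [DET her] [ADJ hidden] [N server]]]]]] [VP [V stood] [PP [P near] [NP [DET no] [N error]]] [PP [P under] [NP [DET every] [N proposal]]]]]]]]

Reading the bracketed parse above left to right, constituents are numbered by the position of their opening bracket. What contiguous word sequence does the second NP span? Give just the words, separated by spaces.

some particle behind them

In left-to-right order the NP constituents are "every mountain through some particle behind them"; "some particle behind them"; "them"; "Dmitri"; "her forest under her ancient mountain in her hidden server"; "her ancient mountain in her hidden server"; "her hidden server"; "no error"; "every proposal". Number 2 is "some particle behind them".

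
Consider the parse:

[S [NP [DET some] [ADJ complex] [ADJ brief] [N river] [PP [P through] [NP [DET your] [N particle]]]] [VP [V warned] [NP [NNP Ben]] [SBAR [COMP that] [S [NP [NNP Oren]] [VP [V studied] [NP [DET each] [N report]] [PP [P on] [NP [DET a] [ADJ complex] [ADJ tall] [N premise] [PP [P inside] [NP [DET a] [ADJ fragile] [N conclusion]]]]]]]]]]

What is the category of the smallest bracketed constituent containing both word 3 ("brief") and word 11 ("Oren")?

S

Word 3 lies under S → NP → ADJ; word 11 lies under S → VP → SBAR → S → NP → NNP. The lowest shared node is the S.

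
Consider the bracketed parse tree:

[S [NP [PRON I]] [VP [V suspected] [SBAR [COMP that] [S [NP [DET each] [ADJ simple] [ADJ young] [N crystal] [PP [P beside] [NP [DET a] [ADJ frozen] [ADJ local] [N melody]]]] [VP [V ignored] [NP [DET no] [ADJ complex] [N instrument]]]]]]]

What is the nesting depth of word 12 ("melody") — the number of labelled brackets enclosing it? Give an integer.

8

Path from the root down to the word: S → VP → SBAR → S → NP → PP → NP → N. That is 8 enclosing brackets.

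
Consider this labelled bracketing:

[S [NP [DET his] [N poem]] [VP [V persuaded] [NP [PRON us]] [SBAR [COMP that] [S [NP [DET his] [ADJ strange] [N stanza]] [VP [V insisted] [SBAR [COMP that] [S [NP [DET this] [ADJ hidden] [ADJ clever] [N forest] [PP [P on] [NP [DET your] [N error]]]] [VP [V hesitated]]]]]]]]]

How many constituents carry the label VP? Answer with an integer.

3

The VP constituents are: [VP persuaded us that his strange stanza insisted that this hidden clever forest on your error hesitated]; [VP insisted that this hidden clever forest on your error hesitated]; [VP hesitated]. Total: 3.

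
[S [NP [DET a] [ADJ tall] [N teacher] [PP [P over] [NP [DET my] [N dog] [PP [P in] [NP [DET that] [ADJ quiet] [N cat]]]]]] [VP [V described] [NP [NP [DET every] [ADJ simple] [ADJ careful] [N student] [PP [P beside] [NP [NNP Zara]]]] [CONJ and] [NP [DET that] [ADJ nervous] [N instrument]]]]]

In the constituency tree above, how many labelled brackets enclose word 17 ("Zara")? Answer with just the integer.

7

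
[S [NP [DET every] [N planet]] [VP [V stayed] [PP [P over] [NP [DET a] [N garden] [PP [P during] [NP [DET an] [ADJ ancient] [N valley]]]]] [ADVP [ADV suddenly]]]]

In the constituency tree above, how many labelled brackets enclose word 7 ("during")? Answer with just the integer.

6

The word sits inside P, which is inside PP, inside NP, inside PP, inside VP, inside S — 6 brackets in all.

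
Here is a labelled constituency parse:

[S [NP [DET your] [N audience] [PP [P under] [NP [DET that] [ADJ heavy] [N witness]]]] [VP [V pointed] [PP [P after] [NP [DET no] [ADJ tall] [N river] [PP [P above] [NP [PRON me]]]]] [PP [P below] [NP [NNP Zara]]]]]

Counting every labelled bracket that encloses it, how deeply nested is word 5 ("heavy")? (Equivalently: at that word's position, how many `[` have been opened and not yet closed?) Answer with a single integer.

Counting open brackets not yet closed at "heavy": [S [NP [PP [NP [ADJ = 5.

5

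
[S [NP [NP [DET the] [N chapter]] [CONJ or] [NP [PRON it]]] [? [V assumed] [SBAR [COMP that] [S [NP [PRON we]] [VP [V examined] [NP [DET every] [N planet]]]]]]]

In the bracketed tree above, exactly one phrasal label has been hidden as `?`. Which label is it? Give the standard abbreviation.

VP

The `?` node immediately contains: V 'assumed', SBAR. That is the internal structure of a verb phrase, so the label is VP.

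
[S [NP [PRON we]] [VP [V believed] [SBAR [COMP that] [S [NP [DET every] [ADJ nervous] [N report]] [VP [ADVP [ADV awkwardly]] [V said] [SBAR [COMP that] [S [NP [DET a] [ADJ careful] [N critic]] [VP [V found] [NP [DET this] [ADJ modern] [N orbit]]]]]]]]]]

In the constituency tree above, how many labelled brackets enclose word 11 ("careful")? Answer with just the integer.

9

Counting open brackets not yet closed at "careful": [S [VP [SBAR [S [VP [SBAR [S [NP [ADJ = 9.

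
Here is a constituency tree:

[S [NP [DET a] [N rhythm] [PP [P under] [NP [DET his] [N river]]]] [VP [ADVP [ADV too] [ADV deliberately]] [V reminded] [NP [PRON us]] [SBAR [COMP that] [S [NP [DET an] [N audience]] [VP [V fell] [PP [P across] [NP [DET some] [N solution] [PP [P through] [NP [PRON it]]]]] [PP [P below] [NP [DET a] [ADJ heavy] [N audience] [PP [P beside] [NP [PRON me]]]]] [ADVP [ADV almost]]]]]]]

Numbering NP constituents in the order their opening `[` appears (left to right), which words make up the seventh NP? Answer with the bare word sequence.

a heavy audience beside me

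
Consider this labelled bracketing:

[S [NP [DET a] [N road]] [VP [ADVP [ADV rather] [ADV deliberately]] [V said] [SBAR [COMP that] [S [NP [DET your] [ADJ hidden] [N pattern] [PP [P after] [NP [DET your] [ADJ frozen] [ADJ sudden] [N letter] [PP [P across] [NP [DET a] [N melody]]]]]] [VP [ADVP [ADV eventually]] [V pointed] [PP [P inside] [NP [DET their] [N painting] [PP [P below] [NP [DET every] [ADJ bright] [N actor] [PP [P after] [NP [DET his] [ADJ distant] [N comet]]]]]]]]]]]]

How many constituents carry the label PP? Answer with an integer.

5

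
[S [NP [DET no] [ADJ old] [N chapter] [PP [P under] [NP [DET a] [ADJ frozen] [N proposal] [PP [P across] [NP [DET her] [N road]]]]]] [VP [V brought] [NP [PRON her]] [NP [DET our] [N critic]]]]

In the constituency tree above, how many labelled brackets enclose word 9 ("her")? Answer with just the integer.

7

The word sits inside DET, which is inside NP, inside PP, inside NP, inside PP, inside NP, inside S — 7 brackets in all.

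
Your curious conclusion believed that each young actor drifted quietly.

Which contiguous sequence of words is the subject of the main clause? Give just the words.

In the main clause the verb is "believed"; the NP preceding it, "your curious conclusion", is the subject.

your curious conclusion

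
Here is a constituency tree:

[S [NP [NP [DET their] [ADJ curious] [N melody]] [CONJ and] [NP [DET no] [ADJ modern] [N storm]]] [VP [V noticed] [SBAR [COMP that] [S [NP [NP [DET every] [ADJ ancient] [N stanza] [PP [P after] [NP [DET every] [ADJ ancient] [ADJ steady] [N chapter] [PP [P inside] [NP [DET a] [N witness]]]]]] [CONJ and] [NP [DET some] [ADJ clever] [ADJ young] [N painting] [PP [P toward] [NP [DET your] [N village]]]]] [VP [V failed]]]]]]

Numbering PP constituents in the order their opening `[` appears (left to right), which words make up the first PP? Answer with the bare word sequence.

after every ancient steady chapter inside a witness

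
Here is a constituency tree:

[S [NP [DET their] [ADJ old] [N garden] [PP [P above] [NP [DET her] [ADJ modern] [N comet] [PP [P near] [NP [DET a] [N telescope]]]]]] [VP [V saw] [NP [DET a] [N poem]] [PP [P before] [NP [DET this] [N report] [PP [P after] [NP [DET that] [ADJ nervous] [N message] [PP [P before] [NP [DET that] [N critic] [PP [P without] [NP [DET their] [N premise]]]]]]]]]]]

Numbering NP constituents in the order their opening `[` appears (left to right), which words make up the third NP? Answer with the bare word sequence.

In left-to-right order the NP constituents are "their old garden above her modern comet near a telescope"; "her modern comet near a telescope"; "a telescope"; "a poem"; "this report after that nervous message before that critic without their premise"; "that nervous message before that critic without their premise"; "that critic without their premise"; "their premise". Number 3 is "a telescope".

a telescope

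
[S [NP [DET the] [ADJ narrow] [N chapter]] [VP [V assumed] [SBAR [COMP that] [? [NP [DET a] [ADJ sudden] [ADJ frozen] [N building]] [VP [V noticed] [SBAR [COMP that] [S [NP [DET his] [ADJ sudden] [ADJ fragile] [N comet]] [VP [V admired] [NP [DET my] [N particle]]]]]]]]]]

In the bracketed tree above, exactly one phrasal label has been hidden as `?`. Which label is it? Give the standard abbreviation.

S

The `?` node immediately contains: NP, VP. That is the internal structure of a clause, so the label is S.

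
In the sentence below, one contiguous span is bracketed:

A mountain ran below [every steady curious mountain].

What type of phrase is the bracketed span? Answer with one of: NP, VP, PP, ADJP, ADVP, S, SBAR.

NP

The span is built around the noun "mountain" — a noun phrase (NP).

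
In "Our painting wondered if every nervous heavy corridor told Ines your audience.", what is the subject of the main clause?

our painting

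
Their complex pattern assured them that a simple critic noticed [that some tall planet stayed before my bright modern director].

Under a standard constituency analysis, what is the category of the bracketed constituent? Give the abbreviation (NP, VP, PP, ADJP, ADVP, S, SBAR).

SBAR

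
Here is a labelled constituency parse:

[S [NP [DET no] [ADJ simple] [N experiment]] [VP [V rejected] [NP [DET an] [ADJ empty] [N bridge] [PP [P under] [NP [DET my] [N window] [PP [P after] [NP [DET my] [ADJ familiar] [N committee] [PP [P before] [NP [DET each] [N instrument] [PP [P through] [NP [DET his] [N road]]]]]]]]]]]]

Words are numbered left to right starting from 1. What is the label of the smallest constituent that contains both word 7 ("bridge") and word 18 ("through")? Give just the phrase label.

NP

Word 7 lies under S → VP → NP → N; word 18 lies under S → VP → NP → PP → NP → PP → NP → PP → NP → PP → P. The lowest shared node is the NP.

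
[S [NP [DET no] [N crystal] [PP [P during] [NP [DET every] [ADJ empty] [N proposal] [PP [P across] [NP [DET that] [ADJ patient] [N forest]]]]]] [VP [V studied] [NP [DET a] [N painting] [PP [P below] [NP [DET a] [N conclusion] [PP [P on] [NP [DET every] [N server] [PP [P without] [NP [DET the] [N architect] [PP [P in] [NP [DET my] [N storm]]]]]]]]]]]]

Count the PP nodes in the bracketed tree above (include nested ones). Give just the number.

6

The PP constituents are: [PP during every empty proposal across that patient forest]; [PP across that patient forest]; [PP below a conclusion on every server without the architect in my storm]; [PP on every server without the architect in my storm]; [PP without the architect in my storm]; [PP in my storm]. Total: 6.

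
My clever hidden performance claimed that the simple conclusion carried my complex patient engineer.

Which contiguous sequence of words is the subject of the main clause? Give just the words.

my clever hidden performance

The subject of the main clause is the NP immediately before the verb "claimed": "my clever hidden performance".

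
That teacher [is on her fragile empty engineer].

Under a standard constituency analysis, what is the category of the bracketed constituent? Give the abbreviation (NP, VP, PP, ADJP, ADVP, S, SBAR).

"is" is the head of the bracketed span, so the span is a verb phrase: VP.

VP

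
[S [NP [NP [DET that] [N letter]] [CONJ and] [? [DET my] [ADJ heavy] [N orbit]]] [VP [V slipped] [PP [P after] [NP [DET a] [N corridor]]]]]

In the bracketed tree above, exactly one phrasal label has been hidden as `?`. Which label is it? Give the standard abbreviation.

A constituent whose immediate children are DET 'my', ADJ 'heavy', N 'orbit' is a noun phrase: NP.

NP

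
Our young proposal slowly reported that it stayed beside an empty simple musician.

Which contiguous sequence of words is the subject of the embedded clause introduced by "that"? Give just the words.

In the embedded clause introduced by "that" the verb is "stayed"; the NP preceding it, "it", is the subject.

it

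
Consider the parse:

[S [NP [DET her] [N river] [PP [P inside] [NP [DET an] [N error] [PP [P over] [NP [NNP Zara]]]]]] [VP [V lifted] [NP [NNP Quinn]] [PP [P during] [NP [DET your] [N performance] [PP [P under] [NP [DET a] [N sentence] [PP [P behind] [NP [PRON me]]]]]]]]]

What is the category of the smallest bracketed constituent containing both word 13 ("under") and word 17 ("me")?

PP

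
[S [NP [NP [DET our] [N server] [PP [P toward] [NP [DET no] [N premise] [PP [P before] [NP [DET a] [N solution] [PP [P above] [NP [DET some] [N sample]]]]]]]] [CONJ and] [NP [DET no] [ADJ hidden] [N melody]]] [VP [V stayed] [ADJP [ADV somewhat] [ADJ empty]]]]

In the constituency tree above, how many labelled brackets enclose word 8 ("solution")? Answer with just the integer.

8

Counting open brackets not yet closed at "solution": [S [NP [NP [PP [NP [PP [NP [N = 8.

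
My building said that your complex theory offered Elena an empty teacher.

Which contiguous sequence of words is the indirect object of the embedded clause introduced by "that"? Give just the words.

Elena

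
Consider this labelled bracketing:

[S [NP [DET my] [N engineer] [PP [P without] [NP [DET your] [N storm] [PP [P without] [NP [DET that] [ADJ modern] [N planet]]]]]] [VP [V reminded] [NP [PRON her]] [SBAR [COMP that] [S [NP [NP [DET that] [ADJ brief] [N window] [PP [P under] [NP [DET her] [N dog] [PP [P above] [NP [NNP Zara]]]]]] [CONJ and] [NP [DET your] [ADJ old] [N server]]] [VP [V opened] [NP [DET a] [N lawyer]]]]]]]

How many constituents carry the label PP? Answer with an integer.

4

Listing each PP by its span: [PP without your storm without that modern planet]; [PP without that modern planet]; [PP under her dog above Zara]; [PP above Zara] — that makes 4.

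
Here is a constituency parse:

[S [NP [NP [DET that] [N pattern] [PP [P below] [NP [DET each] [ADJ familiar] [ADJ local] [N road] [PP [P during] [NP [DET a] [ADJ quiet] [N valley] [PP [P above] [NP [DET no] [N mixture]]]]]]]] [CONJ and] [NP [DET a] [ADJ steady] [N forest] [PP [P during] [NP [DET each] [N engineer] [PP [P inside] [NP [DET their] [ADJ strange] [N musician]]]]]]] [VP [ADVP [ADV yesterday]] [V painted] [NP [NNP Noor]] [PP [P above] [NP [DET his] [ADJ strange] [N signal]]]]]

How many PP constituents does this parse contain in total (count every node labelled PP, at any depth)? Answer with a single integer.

6

Scanning left to right, an opening `[PP` appears at word positions 3, 8, 12, 19, 22, 29 — 6 in total.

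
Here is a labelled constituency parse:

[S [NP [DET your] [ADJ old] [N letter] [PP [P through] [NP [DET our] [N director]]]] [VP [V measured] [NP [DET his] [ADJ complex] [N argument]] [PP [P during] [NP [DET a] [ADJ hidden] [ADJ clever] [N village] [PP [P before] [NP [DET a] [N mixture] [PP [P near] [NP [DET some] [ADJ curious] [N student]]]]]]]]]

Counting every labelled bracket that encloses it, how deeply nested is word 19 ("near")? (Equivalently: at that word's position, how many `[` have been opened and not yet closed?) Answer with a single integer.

8

Counting open brackets not yet closed at "near": [S [VP [PP [NP [PP [NP [PP [P = 8.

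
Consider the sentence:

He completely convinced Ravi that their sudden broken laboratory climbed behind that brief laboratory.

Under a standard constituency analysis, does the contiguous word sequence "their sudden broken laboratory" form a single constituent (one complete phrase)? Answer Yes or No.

Yes

These words form the whole noun phrase headed by "laboratory", so yes — one constituent.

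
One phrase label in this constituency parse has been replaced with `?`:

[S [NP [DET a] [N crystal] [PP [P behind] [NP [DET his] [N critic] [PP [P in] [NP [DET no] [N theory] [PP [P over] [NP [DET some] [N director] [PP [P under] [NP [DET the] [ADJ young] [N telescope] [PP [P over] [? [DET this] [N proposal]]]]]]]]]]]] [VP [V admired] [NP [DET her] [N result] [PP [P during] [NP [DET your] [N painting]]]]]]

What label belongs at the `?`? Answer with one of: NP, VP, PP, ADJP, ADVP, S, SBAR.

NP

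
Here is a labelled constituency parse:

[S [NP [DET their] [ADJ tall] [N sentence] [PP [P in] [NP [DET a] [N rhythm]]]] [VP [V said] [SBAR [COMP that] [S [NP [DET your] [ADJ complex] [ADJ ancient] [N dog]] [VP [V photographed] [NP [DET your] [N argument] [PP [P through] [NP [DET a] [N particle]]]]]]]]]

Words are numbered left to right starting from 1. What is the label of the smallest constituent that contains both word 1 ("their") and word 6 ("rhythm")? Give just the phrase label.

Both words fall inside [NP their tall sentence in a rhythm] (words 1–6), and no smaller constituent contains them both. Label: NP.

NP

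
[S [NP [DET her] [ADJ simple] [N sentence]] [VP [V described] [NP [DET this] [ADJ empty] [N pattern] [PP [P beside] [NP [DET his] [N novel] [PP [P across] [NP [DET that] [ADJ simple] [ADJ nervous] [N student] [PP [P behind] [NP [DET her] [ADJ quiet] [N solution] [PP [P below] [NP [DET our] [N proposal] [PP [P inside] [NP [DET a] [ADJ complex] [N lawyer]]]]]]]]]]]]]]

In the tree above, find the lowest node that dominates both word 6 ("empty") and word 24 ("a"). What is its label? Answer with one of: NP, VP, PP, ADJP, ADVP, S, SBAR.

NP

Word 6 lies under S → VP → NP → ADJ; word 24 lies under S → VP → NP → PP → NP → PP → NP → PP → NP → PP → NP → PP → NP → DET. The lowest shared node is the NP.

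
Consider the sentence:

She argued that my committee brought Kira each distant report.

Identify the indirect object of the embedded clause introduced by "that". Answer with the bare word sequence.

Kira

The verb of the embedded clause introduced by "that" is "brought"; its indirect object is the NP "Kira".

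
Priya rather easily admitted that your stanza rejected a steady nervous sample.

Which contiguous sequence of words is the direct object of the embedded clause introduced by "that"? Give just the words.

a steady nervous sample

"rejected" heads the VP of the embedded clause introduced by "that", and "a steady nervous sample" is its direct object.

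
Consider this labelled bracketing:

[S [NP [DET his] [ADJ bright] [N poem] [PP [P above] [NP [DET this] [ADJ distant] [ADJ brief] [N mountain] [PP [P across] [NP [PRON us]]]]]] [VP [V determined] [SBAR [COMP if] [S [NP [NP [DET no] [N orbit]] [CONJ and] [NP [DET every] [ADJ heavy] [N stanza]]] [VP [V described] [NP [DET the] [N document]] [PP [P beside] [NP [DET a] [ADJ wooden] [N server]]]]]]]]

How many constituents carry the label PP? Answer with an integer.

3

Listing each PP by its span: [PP above this distant brief mountain across us]; [PP across us]; [PP beside a wooden server] — that makes 3.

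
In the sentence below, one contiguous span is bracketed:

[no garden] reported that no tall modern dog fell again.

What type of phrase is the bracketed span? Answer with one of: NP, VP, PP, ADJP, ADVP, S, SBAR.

"garden" is the head of the bracketed span, so the span is a noun phrase: NP.

NP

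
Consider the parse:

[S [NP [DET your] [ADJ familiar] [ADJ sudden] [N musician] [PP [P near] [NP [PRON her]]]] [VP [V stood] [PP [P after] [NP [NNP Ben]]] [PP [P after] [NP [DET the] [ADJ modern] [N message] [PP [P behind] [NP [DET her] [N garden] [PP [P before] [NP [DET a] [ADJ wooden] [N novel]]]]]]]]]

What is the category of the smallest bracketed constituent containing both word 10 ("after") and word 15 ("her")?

The smallest bracket enclosing both words is [PP after the modern message behind her garden before a wooden novel], so the label is PP.

PP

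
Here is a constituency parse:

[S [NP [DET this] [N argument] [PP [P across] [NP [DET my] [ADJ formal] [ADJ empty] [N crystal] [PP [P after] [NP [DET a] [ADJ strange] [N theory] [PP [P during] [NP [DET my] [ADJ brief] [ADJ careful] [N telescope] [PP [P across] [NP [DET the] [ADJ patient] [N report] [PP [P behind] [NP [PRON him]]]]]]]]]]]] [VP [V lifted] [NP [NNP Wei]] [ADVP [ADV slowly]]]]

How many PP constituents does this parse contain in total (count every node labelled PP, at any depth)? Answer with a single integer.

5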